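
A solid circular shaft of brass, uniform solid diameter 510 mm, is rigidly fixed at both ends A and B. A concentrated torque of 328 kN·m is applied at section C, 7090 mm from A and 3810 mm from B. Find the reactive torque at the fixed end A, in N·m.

115000 N·m

With uniform GJ and both ends fixed, compatibility θ_AC = θ_CB gives T_A·a = T_B·b, together with T_A + T_B = T₀.
T_A = T₀·b/(a+b) = 328000·3810/10900 = 114600 N·m; T_B = 213400 N·m.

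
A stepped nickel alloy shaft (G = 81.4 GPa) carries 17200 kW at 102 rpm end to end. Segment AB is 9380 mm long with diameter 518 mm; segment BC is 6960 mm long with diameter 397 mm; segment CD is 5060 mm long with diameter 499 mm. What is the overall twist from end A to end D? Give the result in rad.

0.0992 rad

ω = 2π·102/60 = 10.68 rad/s, so T = P/ω = 17200×10³ / 10.68 = 1.610e6 N·m.
J_AB = π(0.518)⁴/32 = 7.07×10^-3 m⁴; J_BC = π(0.397)⁴/32 = 2.44×10^-3 m⁴; J_CD = π(0.499)⁴/32 = 6.09×10^-3 m⁴.
θ = (T/G)·Σ L_i/J_i = (1.610e6/81.4×10⁹)·(9.38/7.07×10^-3 + 6.96/2.44×10^-3 + 5.06/6.09×10^-3) = 0.09915 rad.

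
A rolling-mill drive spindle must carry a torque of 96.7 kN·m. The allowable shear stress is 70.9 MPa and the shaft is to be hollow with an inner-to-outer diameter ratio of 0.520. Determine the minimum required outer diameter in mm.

196 mm

For a hollow shaft with d_i/d_o = 0.520: τ_max = 16T/(π d_o³ (1−k⁴)), so d_o = [16T/(π τ_allow (1−k⁴))]^(1/3) = [16·96700/(π·7.09×10^7·0.9269)]^(1/3) = 0.1957 m.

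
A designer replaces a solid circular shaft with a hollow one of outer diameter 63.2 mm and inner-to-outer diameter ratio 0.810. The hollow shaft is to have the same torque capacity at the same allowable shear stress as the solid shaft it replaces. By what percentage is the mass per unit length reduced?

Equal τ_max and T ⇒ the solid shaft needs d_s³ = d_o³(1−k⁴), so d_s = 63.2·(1−0.810⁴)^(1/3) = 52.39 mm.
Area ratio A_h/A_s = d_o²(1−k²)/d_s² = (1−k²)/(1−k⁴)^(2/3) = 0.5005.
Mass saving = 1 − 0.5005 = 49.9 %.

49.9 %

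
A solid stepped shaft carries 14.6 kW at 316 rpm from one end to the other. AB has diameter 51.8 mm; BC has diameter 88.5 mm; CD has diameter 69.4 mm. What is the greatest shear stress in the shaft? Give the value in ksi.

ω = 2π·316/60 = 33.09 rad/s, so T = P/ω = 14.6×10³ / 33.09 = 441.2 N·m.
Under the same torque, τ_max = 16T/(πd³) is largest where d is smallest — segment AB (d = 51.8 mm).
τ_max = 16·441.2/(π·(0.0518)³) = 1.617×10^7 Pa.

2.34 ksi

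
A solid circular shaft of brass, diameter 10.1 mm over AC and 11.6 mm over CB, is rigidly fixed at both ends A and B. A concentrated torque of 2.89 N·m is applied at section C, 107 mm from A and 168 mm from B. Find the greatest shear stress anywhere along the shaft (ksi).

0.983 ksi

Compatibility: T_A·a/J_AC = T_B·b/J_CB with T_A + T_B = T₀.
J_AC = 1.02×10^-9 m⁴, J_CB = 1.78×10^-9 m⁴, so T_A = T₀·(J_AC/a)/((J_AC/a)+(J_CB/b)) = 1.371 N·m, T_B = 1.519 N·m.
τ in each portion: τ_AC = 6.78×10^6 Pa, τ_CB = 4.96×10^6 Pa; maximum is in AC.
τ_max = T_AC·r/J = 1.371·0.00505/1.02×10^-9 = 6.776×10^6 Pa.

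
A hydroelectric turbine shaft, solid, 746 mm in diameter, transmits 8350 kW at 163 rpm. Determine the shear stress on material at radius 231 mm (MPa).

ω = 2π·163/60 = 17.07 rad/s, so T = P/ω = 8350×10³ / 17.07 = 489200 N·m.
J = πd⁴/32 = π(0.746)⁴/32 = 0.03041 m⁴.
Shear stress varies linearly with radius: τ = T·r/J = 489200 × 0.231 / 0.03041 = 3.716×10^6 Pa.

3.72 MPa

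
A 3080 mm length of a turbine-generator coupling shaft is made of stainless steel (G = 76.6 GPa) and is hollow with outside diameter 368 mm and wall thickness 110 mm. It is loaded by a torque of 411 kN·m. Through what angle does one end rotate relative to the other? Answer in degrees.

J = π(d_o⁴ − d_i⁴)/32 = π(0.368⁴ − 0.148⁴)/32 = 1.753×10^-3 m⁴.
θ = T·L/(G·J) = 411000 × 3.08 / (76.6×10⁹ × 1.753×10^-3) = 9.425×10^-3 rad.

0.540°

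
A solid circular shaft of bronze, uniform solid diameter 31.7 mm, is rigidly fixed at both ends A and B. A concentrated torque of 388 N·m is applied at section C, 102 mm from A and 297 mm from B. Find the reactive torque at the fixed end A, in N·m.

289 N·m

With uniform GJ and both ends fixed, compatibility θ_AC = θ_CB gives T_A·a = T_B·b, together with T_A + T_B = T₀.
T_A = T₀·b/(a+b) = 388.0·297/399.0 = 288.8 N·m; T_B = 99.19 N·m.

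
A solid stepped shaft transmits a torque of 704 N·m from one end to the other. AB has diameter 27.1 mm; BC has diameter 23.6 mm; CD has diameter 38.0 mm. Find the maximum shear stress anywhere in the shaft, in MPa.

273 MPa

Under the same torque, τ_max = 16T/(πd³) is largest where d is smallest — segment BC (d = 23.6 mm).
τ_max = 16·704.0/(π·(0.0236)³) = 2.728×10^8 Pa.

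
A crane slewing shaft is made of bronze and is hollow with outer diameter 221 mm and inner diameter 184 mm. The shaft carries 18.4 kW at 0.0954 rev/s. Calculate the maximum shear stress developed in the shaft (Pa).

2.79e7 Pa

ω = 2π·0.0954 = 0.5994 rad/s, so T = P/ω = 18.4×10³ / 0.5994 = 30700 N·m.
J = π(d_o⁴ − d_i⁴)/32 = π(0.221⁴ − 0.184⁴)/32 = 1.217×10^-4 m⁴.
τ_max = T·r/J = 30700 × 0.111 / 1.217×10^-4 = 2.788×10^7 Pa.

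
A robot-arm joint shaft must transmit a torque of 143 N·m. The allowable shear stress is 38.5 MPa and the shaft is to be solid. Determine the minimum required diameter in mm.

For a solid shaft τ_max = 16T/(πd³), so d = (16T/(π τ_allow))^(1/3) = (16·143.0/(π·3.85×10^7))^(1/3) = 0.02664 m.

26.6 mm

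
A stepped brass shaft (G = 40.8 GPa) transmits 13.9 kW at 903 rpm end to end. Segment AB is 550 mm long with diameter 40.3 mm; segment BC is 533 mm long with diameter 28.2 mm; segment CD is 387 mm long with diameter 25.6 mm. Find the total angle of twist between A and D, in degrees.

4.11°

ω = 2π·903/60 = 94.56 rad/s, so T = P/ω = 13.9×10³ / 94.56 = 147.0 N·m.
J_AB = π(0.0403)⁴/32 = 2.59×10^-7 m⁴; J_BC = π(0.0282)⁴/32 = 6.21×10^-8 m⁴; J_CD = π(0.0256)⁴/32 = 4.22×10^-8 m⁴.
θ = (T/G)·Σ L_i/J_i = (147.0/40.8×10⁹)·(0.550/2.59×10^-7 + 0.533/6.21×10^-8 + 0.387/4.22×10^-8) = 0.07165 rad.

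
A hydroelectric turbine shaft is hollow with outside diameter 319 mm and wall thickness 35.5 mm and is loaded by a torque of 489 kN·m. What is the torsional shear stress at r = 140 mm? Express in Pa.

J = π(d_o⁴ − d_i⁴)/32 = π(0.319⁴ − 0.248⁴)/32 = 6.453×10^-4 m⁴.
Shear stress varies linearly with radius: τ = T·r/J = 489000 × 0.140 / 6.453×10^-4 = 1.061×10^8 Pa.

1.06e8 Pa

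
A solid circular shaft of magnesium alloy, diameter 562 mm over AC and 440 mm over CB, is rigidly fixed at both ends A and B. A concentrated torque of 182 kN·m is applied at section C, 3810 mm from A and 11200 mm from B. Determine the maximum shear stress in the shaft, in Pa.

Compatibility: T_A·a/J_AC = T_B·b/J_CB with T_A + T_B = T₀.
J_AC = 9.79×10^-3 m⁴, J_CB = 3.68×10^-3 m⁴, so T_A = T₀·(J_AC/a)/((J_AC/a)+(J_CB/b)) = 161400 N·m, T_B = 20630 N·m.
τ in each portion: τ_AC = 4.63×10^6 Pa, τ_CB = 1.23×10^6 Pa; maximum is in AC.
τ_max = T_AC·r/J = 161400·0.281/9.79×10^-3 = 4.630×10^6 Pa.

4.63e6 Pa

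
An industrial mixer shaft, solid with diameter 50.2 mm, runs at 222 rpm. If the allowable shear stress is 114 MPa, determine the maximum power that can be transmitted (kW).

65.8 kW

J = πd⁴/32 = π(0.0502)⁴/32 = 6.235×10^-7 m⁴.
T_max = τ_allow·J/r = 1.14×10^8 × 6.235×10^-7 / 0.0251 = 2832 N·m.
ω = 2π·222/60 = 23.25 rad/s, so P_max = T_max·ω = 6.583×10^4 W.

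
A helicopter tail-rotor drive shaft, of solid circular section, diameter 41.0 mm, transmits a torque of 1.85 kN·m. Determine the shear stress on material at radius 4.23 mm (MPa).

28.2 MPa

J = πd⁴/32 = π(0.0410)⁴/32 = 2.774×10^-7 m⁴.
Shear stress varies linearly with radius: τ = T·r/J = 1850 × 0.00423 / 2.774×10^-7 = 2.821×10^7 Pa.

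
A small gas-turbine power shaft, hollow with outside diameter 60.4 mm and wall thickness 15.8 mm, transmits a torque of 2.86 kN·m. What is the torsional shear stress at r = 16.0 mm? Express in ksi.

J = π(d_o⁴ − d_i⁴)/32 = π(0.0604⁴ − 0.0288⁴)/32 = 1.239×10^-6 m⁴.
Shear stress varies linearly with radius: τ = T·r/J = 2860 × 0.0160 / 1.239×10^-6 = 3.693×10^7 Pa.

5.36 ksi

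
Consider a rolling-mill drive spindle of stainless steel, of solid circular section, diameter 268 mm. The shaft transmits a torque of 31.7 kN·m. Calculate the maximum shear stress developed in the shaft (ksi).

1.22 ksi

J = πd⁴/32 = π(0.268)⁴/32 = 5.065×10^-4 m⁴.
τ_max = T·r/J = 31700 × 0.134 / 5.065×10^-4 = 8.387×10^6 Pa.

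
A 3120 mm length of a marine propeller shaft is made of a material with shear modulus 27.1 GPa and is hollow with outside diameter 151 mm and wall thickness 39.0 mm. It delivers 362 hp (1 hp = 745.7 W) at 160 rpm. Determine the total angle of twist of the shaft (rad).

0.0384 rad

ω = 2π·160/60 = 16.76 rad/s, so T = P/ω = 362×745.7 / 16.76 = 16110 N·m.
J = π(d_o⁴ − d_i⁴)/32 = π(0.151⁴ − 0.0730⁴)/32 = 4.825×10^-5 m⁴.
θ = T·L/(G·J) = 16110 × 3.12 / (27.1×10⁹ × 4.825×10^-5) = 0.03844 rad.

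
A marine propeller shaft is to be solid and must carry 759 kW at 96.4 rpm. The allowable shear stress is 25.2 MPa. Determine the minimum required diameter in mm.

248 mm

ω = 2π·96.4/60 = 10.09 rad/s, so T = P/ω = 759×10³ / 10.09 = 75190 N·m.
For a solid shaft τ_max = 16T/(πd³), so d = (16T/(π τ_allow))^(1/3) = (16·75190/(π·2.52×10^7))^(1/3) = 0.2477 m.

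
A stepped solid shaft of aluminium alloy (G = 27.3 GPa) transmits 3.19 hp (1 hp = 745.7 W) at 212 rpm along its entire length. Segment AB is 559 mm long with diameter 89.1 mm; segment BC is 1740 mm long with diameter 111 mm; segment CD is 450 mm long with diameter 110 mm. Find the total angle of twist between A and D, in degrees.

0.0536°

ω = 2π·212/60 = 22.20 rad/s, so T = P/ω = 3.19×745.7 / 22.20 = 107.1 N·m.
J_AB = π(0.0891)⁴/32 = 6.19×10^-6 m⁴; J_BC = π(0.111)⁴/32 = 1.49×10^-5 m⁴; J_CD = π(0.110)⁴/32 = 1.44×10^-5 m⁴.
θ = (T/G)·Σ L_i/J_i = (107.1/27.3×10⁹)·(0.559/6.19×10^-6 + 1.74/1.49×10^-5 + 0.450/1.44×10^-5) = 9.357×10^-4 rad.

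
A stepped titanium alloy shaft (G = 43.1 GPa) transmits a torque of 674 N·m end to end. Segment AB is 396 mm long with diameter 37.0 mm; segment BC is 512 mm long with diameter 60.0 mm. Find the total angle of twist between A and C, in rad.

0.0399 rad

J_AB = π(0.0370)⁴/32 = 1.84×10^-7 m⁴; J_BC = π(0.0600)⁴/32 = 1.27×10^-6 m⁴.
θ = (T/G)·Σ L_i/J_i = (674.0/43.1×10⁹)·(0.396/1.84×10^-7 + 0.512/1.27×10^-6) = 0.03995 rad.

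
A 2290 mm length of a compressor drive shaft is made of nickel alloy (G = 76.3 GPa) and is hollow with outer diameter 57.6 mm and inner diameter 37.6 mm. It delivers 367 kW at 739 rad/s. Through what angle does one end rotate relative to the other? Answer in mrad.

16.9 mrad

ω = 739 rad/s, so T = P/ω = 367×10³ / 739.0 = 496.6 N·m.
J = π(d_o⁴ − d_i⁴)/32 = π(0.0576⁴ − 0.0376⁴)/32 = 8.844×10^-7 m⁴.
θ = T·L/(G·J) = 496.6 × 2.29 / (76.3×10⁹ × 8.844×10^-7) = 0.01685 rad.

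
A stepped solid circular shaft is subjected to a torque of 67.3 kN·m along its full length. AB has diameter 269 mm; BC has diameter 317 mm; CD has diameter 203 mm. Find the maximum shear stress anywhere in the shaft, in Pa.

Under the same torque, τ_max = 16T/(πd³) is largest where d is smallest — segment CD (d = 203 mm).
τ_max = 16·67300/(π·(0.203)³) = 4.097×10^7 Pa.

4.10e7 Pa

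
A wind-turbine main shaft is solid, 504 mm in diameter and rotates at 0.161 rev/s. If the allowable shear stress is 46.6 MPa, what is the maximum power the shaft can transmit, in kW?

1180 kW

J = πd⁴/32 = π(0.504)⁴/32 = 6.335×10^-3 m⁴.
T_max = τ_allow·J/r = 4.66×10^7 × 6.335×10^-3 / 0.252 = 1.171e6 N·m.
ω = 2π·0.161 = 1.012 rad/s, so P_max = T_max·ω = 1.185×10^6 W.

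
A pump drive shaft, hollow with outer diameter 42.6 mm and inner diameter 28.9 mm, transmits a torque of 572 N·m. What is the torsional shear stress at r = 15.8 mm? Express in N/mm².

35.5 N/mm²

J = π(d_o⁴ − d_i⁴)/32 = π(0.0426⁴ − 0.0289⁴)/32 = 2.548×10^-7 m⁴.
Shear stress varies linearly with radius: τ = T·r/J = 572.0 × 0.0158 / 2.548×10^-7 = 3.546×10^7 Pa.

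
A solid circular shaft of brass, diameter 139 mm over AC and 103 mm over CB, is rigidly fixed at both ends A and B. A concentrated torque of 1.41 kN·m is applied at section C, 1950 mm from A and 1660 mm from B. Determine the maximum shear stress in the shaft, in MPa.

Compatibility: T_A·a/J_AC = T_B·b/J_CB with T_A + T_B = T₀.
J_AC = 3.66×10^-5 m⁴, J_CB = 1.10×10^-5 m⁴, so T_A = T₀·(J_AC/a)/((J_AC/a)+(J_CB/b)) = 1041 N·m, T_B = 368.8 N·m.
τ in each portion: τ_AC = 1.97×10^6 Pa, τ_CB = 1.72×10^6 Pa; maximum is in AC.
τ_max = T_AC·r/J = 1041·0.0695/3.66×10^-5 = 1.975×10^6 Pa.

1.97 MPa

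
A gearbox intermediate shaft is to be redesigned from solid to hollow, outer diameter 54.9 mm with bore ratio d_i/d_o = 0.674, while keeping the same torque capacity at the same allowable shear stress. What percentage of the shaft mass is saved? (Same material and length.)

Equal τ_max and T ⇒ the solid shaft needs d_s³ = d_o³(1−k⁴), so d_s = 54.9·(1−0.674⁴)^(1/3) = 50.83 mm.
Area ratio A_h/A_s = d_o²(1−k²)/d_s² = (1−k²)/(1−k⁴)^(2/3) = 0.6366.
Mass saving = 1 − 0.6366 = 36.3 %.

36.3 %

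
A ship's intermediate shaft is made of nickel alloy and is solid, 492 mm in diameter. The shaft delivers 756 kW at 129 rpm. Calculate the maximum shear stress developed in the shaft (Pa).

2.39e6 Pa

ω = 2π·129/60 = 13.51 rad/s, so T = P/ω = 756×10³ / 13.51 = 55960 N·m.
J = πd⁴/32 = π(0.492)⁴/32 = 5.753×10^-3 m⁴.
τ_max = T·r/J = 55960 × 0.246 / 5.753×10^-3 = 2.393×10^6 Pa.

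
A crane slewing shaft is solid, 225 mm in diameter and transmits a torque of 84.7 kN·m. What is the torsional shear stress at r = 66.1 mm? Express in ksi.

3.23 ksi

J = πd⁴/32 = π(0.225)⁴/32 = 2.516×10^-4 m⁴.
Shear stress varies linearly with radius: τ = T·r/J = 84700 × 0.0661 / 2.516×10^-4 = 2.225×10^7 Pa.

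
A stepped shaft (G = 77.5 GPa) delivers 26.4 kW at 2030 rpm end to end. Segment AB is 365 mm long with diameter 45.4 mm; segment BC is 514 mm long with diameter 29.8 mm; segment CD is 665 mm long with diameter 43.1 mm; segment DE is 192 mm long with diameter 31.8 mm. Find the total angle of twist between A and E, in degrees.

ω = 2π·2030/60 = 212.6 rad/s, so T = P/ω = 26.4×10³ / 212.6 = 124.2 N·m.
J_AB = π(0.0454)⁴/32 = 4.17×10^-7 m⁴; J_BC = π(0.0298)⁴/32 = 7.74×10^-8 m⁴; J_CD = π(0.0431)⁴/32 = 3.39×10^-7 m⁴; J_DE = π(0.0318)⁴/32 = 1.00×10^-7 m⁴.
θ = (T/G)·Σ L_i/J_i = (124.2/77.5×10⁹)·(0.365/4.17×10^-7 + 0.514/7.74×10^-8 + 0.665/3.39×10^-7 + 0.192/1.00×10^-7) = 0.01825 rad.

1.05°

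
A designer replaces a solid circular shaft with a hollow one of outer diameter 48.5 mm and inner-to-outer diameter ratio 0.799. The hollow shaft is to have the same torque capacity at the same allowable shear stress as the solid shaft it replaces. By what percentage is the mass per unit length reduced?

48.7 %

Equal τ_max and T ⇒ the solid shaft needs d_s³ = d_o³(1−k⁴), so d_s = 48.5·(1−0.799⁴)^(1/3) = 40.73 mm.
Area ratio A_h/A_s = d_o²(1−k²)/d_s² = (1−k²)/(1−k⁴)^(2/3) = 0.5126.
Mass saving = 1 − 0.5126 = 48.7 %.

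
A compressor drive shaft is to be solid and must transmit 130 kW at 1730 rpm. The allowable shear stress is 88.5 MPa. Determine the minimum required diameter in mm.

ω = 2π·1730/60 = 181.2 rad/s, so T = P/ω = 130×10³ / 181.2 = 717.6 N·m.
For a solid shaft τ_max = 16T/(πd³), so d = (16T/(π τ_allow))^(1/3) = (16·717.6/(π·8.85×10^7))^(1/3) = 0.03456 m.

34.6 mm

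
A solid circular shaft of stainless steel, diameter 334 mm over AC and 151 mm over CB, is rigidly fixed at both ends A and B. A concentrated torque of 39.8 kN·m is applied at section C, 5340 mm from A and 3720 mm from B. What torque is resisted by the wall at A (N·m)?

37500 N·m

Compatibility: T_A·a/J_AC = T_B·b/J_CB with T_A + T_B = T₀.
J_AC = 1.22×10^-3 m⁴, J_CB = 5.10×10^-5 m⁴, so T_A = T₀·(J_AC/a)/((J_AC/a)+(J_CB/b)) = 37550 N·m, T_B = 2252 N·m.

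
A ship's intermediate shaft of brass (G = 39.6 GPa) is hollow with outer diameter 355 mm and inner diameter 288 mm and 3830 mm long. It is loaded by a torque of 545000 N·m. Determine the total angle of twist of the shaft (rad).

0.0596 rad

J = π(d_o⁴ − d_i⁴)/32 = π(0.355⁴ − 0.288⁴)/32 = 8.838×10^-4 m⁴.
θ = T·L/(G·J) = 545000 × 3.83 / (39.6×10⁹ × 8.838×10^-4) = 0.05964 rad.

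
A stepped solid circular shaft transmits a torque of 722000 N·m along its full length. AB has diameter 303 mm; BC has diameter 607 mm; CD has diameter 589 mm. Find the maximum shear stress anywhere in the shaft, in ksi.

Under the same torque, τ_max = 16T/(πd³) is largest where d is smallest — segment AB (d = 303 mm).
τ_max = 16·722000/(π·(0.303)³) = 1.322×10^8 Pa.

19.2 ksi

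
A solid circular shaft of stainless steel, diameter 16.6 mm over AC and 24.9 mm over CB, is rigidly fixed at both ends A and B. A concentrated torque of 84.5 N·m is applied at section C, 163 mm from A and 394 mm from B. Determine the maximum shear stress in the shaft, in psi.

Compatibility: T_A·a/J_AC = T_B·b/J_CB with T_A + T_B = T₀.
J_AC = 7.45×10^-9 m⁴, J_CB = 3.77×10^-8 m⁴, so T_A = T₀·(J_AC/a)/((J_AC/a)+(J_CB/b)) = 27.31 N·m, T_B = 57.19 N·m.
τ in each portion: τ_AC = 3.04×10^7 Pa, τ_CB = 1.89×10^7 Pa; maximum is in AC.
τ_max = T_AC·r/J = 27.31·0.00830/7.45×10^-9 = 3.040×10^7 Pa.

4410 psi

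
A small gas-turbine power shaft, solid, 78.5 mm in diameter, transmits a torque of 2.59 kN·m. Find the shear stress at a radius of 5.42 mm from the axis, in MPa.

J = πd⁴/32 = π(0.0785)⁴/32 = 3.728×10^-6 m⁴.
Shear stress varies linearly with radius: τ = T·r/J = 2590 × 0.00542 / 3.728×10^-6 = 3.765×10^6 Pa.

3.77 MPa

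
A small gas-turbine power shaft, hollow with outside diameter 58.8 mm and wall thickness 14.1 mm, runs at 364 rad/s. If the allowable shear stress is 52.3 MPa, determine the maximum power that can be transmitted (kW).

704 kW

J = π(d_o⁴ − d_i⁴)/32 = π(0.0588⁴ − 0.0306⁴)/32 = 1.087×10^-6 m⁴.
T_max = τ_allow·J/r = 5.23×10^7 × 1.087×10^-6 / 0.0294 = 1935 N·m.
ω = 364 rad/s, so P_max = T_max·ω = 7.042×10^5 W.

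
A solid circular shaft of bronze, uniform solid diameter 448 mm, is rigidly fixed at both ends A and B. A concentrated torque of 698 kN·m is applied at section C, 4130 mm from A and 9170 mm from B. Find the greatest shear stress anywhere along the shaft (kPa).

With uniform GJ and both ends fixed, compatibility θ_AC = θ_CB gives T_A·a = T_B·b, together with T_A + T_B = T₀.
T_A = T₀·b/(a+b) = 698000·9170/13300 = 481300 N·m; T_B = 216700 N·m.
τ in each portion: τ_AC = 2.73×10^7 Pa, τ_CB = 1.23×10^7 Pa; maximum is in AC.
τ_max = T_AC·r/J = 481300·0.224/3.95×10^-3 = 2.726×10^7 Pa.

27300 kPa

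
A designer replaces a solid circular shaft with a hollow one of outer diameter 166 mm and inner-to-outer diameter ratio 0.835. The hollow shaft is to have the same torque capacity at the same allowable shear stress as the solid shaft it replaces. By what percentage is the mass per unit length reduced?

Equal τ_max and T ⇒ the solid shaft needs d_s³ = d_o³(1−k⁴), so d_s = 166·(1−0.835⁴)^(1/3) = 133.0 mm.
Area ratio A_h/A_s = d_o²(1−k²)/d_s² = (1−k²)/(1−k⁴)^(2/3) = 0.4719.
Mass saving = 1 − 0.4719 = 52.8 %.

52.8 %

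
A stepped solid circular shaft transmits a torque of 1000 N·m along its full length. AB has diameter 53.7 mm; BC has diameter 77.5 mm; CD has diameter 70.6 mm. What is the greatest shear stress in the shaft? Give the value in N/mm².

32.9 N/mm²

Under the same torque, τ_max = 16T/(πd³) is largest where d is smallest — segment AB (d = 53.7 mm).
τ_max = 16·1000/(π·(0.0537)³) = 3.289×10^7 Pa.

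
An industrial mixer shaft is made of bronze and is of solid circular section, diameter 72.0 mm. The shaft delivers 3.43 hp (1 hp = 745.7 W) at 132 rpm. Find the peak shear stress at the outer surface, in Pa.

ω = 2π·132/60 = 13.82 rad/s, so T = P/ω = 3.43×745.7 / 13.82 = 185.0 N·m.
J = πd⁴/32 = π(0.0720)⁴/32 = 2.638×10^-6 m⁴.
τ_max = T·r/J = 185.0 × 0.0360 / 2.638×10^-6 = 2.525×10^6 Pa.

2.52e6 Pa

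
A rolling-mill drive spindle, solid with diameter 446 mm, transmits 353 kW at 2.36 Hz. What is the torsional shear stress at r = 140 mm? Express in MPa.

ω = 2π·2.36 = 14.83 rad/s, so T = P/ω = 353×10³ / 14.83 = 23810 N·m.
J = πd⁴/32 = π(0.446)⁴/32 = 3.885×10^-3 m⁴.
Shear stress varies linearly with radius: τ = T·r/J = 23810 × 0.140 / 3.885×10^-3 = 8.580×10^5 Pa.

0.858 MPa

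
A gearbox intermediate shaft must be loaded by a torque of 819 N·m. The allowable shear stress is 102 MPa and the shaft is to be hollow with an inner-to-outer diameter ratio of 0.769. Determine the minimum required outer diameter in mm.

39.8 mm

For a hollow shaft with d_i/d_o = 0.769: τ_max = 16T/(π d_o³ (1−k⁴)), so d_o = [16T/(π τ_allow (1−k⁴))]^(1/3) = [16·819.0/(π·1.02×10^8·0.6503)]^(1/3) = 0.03977 m.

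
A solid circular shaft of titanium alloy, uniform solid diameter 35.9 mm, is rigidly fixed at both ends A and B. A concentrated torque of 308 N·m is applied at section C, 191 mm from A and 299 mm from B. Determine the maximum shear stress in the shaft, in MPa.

20.7 MPa

With uniform GJ and both ends fixed, compatibility θ_AC = θ_CB gives T_A·a = T_B·b, together with T_A + T_B = T₀.
T_A = T₀·b/(a+b) = 308.0·299/490.0 = 187.9 N·m; T_B = 120.1 N·m.
τ in each portion: τ_AC = 2.07×10^7 Pa, τ_CB = 1.32×10^7 Pa; maximum is in AC.
τ_max = T_AC·r/J = 187.9·0.0180/1.63×10^-7 = 2.069×10^7 Pa.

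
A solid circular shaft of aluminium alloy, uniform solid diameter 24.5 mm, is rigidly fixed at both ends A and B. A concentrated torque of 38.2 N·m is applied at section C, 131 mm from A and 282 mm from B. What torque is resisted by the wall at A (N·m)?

With uniform GJ and both ends fixed, compatibility θ_AC = θ_CB gives T_A·a = T_B·b, together with T_A + T_B = T₀.
T_A = T₀·b/(a+b) = 38.20·282/413.0 = 26.08 N·m; T_B = 12.12 N·m.

26.1 N·m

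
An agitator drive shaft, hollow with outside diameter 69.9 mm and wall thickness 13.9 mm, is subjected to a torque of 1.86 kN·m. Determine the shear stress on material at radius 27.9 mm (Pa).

J = π(d_o⁴ − d_i⁴)/32 = π(0.0699⁴ − 0.0421⁴)/32 = 2.035×10^-6 m⁴.
Shear stress varies linearly with radius: τ = T·r/J = 1860 × 0.0279 / 2.035×10^-6 = 2.550×10^7 Pa.

2.55e7 Pa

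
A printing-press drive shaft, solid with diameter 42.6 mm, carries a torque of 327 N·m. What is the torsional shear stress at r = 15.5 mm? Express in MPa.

J = πd⁴/32 = π(0.0426)⁴/32 = 3.233×10^-7 m⁴.
Shear stress varies linearly with radius: τ = T·r/J = 327.0 × 0.0155 / 3.233×10^-7 = 1.568×10^7 Pa.

15.7 MPa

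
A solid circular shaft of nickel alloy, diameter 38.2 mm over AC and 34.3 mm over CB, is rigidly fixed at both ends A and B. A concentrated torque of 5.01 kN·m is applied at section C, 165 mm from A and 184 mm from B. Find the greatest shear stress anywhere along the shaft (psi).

41900 psi

Compatibility: T_A·a/J_AC = T_B·b/J_CB with T_A + T_B = T₀.
J_AC = 2.09×10^-7 m⁴, J_CB = 1.36×10^-7 m⁴, so T_A = T₀·(J_AC/a)/((J_AC/a)+(J_CB/b)) = 3165 N·m, T_B = 1845 N·m.
τ in each portion: τ_AC = 2.89×10^8 Pa, τ_CB = 2.33×10^8 Pa; maximum is in AC.
τ_max = T_AC·r/J = 3165·0.0191/2.09×10^-7 = 2.892×10^8 Pa.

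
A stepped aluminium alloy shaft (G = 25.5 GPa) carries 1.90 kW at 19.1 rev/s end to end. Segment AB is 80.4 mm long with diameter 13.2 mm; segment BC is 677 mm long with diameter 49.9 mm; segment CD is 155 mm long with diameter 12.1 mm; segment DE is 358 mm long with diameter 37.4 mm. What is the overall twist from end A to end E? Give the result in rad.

0.0643 rad

ω = 2π·19.1 = 120.0 rad/s, so T = P/ω = 1.90×10³ / 120.0 = 15.83 N·m.
J_AB = π(0.0132)⁴/32 = 2.98×10^-9 m⁴; J_BC = π(0.0499)⁴/32 = 6.09×10^-7 m⁴; J_CD = π(0.0121)⁴/32 = 2.10×10^-9 m⁴; J_DE = π(0.0374)⁴/32 = 1.92×10^-7 m⁴.
θ = (T/G)·Σ L_i/J_i = (15.83/25.5×10⁹)·(0.0804/2.98×10^-9 + 0.677/6.09×10^-7 + 0.155/2.10×10^-9 + 0.358/1.92×10^-7) = 0.06432 rad.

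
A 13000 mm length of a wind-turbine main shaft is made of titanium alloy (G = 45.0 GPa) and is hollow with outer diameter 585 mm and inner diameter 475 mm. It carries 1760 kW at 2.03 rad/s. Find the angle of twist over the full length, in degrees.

ω = 2.03 rad/s, so T = P/ω = 1760×10³ / 2.030 = 867000 N·m.
J = π(d_o⁴ − d_i⁴)/32 = π(0.585⁴ − 0.475⁴)/32 = 6.500×10^-3 m⁴.
θ = T·L/(G·J) = 867000 × 13.0 / (45.0×10⁹ × 6.500×10^-3) = 0.03853 rad.

2.21°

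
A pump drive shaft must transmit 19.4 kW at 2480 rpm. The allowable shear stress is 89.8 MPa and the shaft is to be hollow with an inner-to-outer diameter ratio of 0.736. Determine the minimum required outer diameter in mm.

18.2 mm

ω = 2π·2480/60 = 259.7 rad/s, so T = P/ω = 19.4×10³ / 259.7 = 74.70 N·m.
For a hollow shaft with d_i/d_o = 0.736: τ_max = 16T/(π d_o³ (1−k⁴)), so d_o = [16T/(π τ_allow (1−k⁴))]^(1/3) = [16·74.70/(π·8.98×10^7·0.7066)]^(1/3) = 0.01817 m.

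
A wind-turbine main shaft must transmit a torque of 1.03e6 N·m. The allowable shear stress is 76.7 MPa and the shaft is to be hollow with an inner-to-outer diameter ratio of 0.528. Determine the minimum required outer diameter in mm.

420 mm

For a hollow shaft with d_i/d_o = 0.528: τ_max = 16T/(π d_o³ (1−k⁴)), so d_o = [16T/(π τ_allow (1−k⁴))]^(1/3) = [16·1.030e6/(π·7.67×10^7·0.9223)]^(1/3) = 0.4201 m.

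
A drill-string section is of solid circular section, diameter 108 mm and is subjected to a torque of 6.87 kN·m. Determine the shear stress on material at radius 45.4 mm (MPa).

J = πd⁴/32 = π(0.108)⁴/32 = 1.336×10^-5 m⁴.
Shear stress varies linearly with radius: τ = T·r/J = 6870 × 0.0454 / 1.336×10^-5 = 2.335×10^7 Pa.

23.4 MPa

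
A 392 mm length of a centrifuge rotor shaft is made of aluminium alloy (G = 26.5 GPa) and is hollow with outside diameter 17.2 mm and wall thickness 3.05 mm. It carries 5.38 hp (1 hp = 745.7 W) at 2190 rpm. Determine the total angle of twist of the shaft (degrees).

ω = 2π·2190/60 = 229.3 rad/s, so T = P/ω = 5.38×745.7 / 229.3 = 17.49 N·m.
J = π(d_o⁴ − d_i⁴)/32 = π(0.0172⁴ − 0.0111⁴)/32 = 7.102×10^-9 m⁴.
θ = T·L/(G·J) = 17.49 × 0.392 / (26.5×10⁹ × 7.102×10^-9) = 0.03644 rad.

2.09°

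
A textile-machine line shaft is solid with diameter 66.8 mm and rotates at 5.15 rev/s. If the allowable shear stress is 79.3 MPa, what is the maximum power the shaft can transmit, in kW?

J = πd⁴/32 = π(0.0668)⁴/32 = 1.955×10^-6 m⁴.
T_max = τ_allow·J/r = 7.93×10^7 × 1.955×10^-6 / 0.0334 = 4641 N·m.
ω = 2π·5.15 = 32.36 rad/s, so P_max = T_max·ω = 1.502×10^5 W.

150 kW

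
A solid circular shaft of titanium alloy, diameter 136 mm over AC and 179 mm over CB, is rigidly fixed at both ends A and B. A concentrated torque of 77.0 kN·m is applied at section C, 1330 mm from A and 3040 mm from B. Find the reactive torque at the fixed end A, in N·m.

Compatibility: T_A·a/J_AC = T_B·b/J_CB with T_A + T_B = T₀.
J_AC = 3.36×10^-5 m⁴, J_CB = 1.01×10^-4 m⁴, so T_A = T₀·(J_AC/a)/((J_AC/a)+(J_CB/b)) = 33290 N·m, T_B = 43710 N·m.

33300 N·m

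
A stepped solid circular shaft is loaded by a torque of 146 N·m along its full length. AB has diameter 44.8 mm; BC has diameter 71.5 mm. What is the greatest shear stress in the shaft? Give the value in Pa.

Under the same torque, τ_max = 16T/(πd³) is largest where d is smallest — segment AB (d = 44.8 mm).
τ_max = 16·146.0/(π·(0.0448)³) = 8.270×10^6 Pa.

8.27e6 Pa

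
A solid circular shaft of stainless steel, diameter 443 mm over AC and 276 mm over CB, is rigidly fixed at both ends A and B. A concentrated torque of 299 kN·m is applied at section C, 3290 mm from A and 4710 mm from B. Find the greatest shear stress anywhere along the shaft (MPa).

Compatibility: T_A·a/J_AC = T_B·b/J_CB with T_A + T_B = T₀.
J_AC = 3.78×10^-3 m⁴, J_CB = 5.70×10^-4 m⁴, so T_A = T₀·(J_AC/a)/((J_AC/a)+(J_CB/b)) = 270500 N·m, T_B = 28470 N·m.
τ in each portion: τ_AC = 1.58×10^7 Pa, τ_CB = 6.90×10^6 Pa; maximum is in AC.
τ_max = T_AC·r/J = 270500·0.222/3.78×10^-3 = 1.585×10^7 Pa.

15.8 MPa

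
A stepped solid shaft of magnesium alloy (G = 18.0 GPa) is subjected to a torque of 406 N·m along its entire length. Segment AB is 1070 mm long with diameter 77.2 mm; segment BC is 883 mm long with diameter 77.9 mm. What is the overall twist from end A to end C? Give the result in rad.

J_AB = π(0.0772)⁴/32 = 3.49×10^-6 m⁴; J_BC = π(0.0779)⁴/32 = 3.62×10^-6 m⁴.
θ = (T/G)·Σ L_i/J_i = (406.0/18.0×10⁹)·(1.07/3.49×10^-6 + 0.883/3.62×10^-6) = 0.01243 rad.

0.0124 rad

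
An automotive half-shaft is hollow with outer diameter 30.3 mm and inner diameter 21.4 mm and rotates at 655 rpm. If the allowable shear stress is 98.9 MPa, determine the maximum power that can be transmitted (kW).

J = π(d_o⁴ − d_i⁴)/32 = π(0.0303⁴ − 0.0214⁴)/32 = 6.216×10^-8 m⁴.
T_max = τ_allow·J/r = 9.89×10^7 × 6.216×10^-8 / 0.0152 = 405.8 N·m.
ω = 2π·655/60 = 68.59 rad/s, so P_max = T_max·ω = 2.783×10^4 W.

27.8 kW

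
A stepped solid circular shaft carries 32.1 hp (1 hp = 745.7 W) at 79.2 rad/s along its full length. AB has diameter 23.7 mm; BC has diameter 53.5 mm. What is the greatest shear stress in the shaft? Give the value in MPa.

ω = 79.2 rad/s, so T = P/ω = 32.1×745.7 / 79.20 = 302.2 N·m.
Under the same torque, τ_max = 16T/(πd³) is largest where d is smallest — segment AB (d = 23.7 mm).
τ_max = 16·302.2/(π·(0.0237)³) = 1.156×10^8 Pa.

116 MPa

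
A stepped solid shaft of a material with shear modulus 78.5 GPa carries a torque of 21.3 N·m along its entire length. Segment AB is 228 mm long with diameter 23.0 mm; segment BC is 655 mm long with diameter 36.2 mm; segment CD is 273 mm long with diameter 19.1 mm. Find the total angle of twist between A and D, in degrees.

J_AB = π(0.0230)⁴/32 = 2.75×10^-8 m⁴; J_BC = π(0.0362)⁴/32 = 1.69×10^-7 m⁴; J_CD = π(0.0191)⁴/32 = 1.31×10^-8 m⁴.
θ = (T/G)·Σ L_i/J_i = (21.30/78.5×10⁹)·(0.228/2.75×10^-8 + 0.655/1.69×10^-7 + 0.273/1.31×10^-8) = 8.975×10^-3 rad.

0.514°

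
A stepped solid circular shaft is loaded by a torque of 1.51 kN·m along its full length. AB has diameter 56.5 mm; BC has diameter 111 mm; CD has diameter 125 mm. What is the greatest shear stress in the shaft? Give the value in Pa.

Under the same torque, τ_max = 16T/(πd³) is largest where d is smallest — segment AB (d = 56.5 mm).
τ_max = 16·1510/(π·(0.0565)³) = 4.264×10^7 Pa.

4.26e7 Pa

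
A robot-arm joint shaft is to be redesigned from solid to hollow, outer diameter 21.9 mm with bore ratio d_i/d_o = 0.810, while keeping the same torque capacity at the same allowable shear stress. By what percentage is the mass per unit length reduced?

Equal τ_max and T ⇒ the solid shaft needs d_s³ = d_o³(1−k⁴), so d_s = 21.9·(1−0.810⁴)^(1/3) = 18.15 mm.
Area ratio A_h/A_s = d_o²(1−k²)/d_s² = (1−k²)/(1−k⁴)^(2/3) = 0.5005.
Mass saving = 1 − 0.5005 = 49.9 %.

49.9 %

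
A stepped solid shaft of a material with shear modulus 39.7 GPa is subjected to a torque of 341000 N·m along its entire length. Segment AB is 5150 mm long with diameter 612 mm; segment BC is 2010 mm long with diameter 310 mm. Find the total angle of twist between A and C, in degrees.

J_AB = π(0.612)⁴/32 = 0.0138 m⁴; J_BC = π(0.310)⁴/32 = 9.07×10^-4 m⁴.
θ = (T/G)·Σ L_i/J_i = (341000/39.7×10⁹)·(5.15/0.0138 + 2.01/9.07×10^-4) = 0.02225 rad.

1.28°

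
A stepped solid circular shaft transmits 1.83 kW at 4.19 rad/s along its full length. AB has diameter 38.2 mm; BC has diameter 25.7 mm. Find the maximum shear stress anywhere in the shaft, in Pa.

1.31e8 Pa

ω = 4.19 rad/s, so T = P/ω = 1.83×10³ / 4.190 = 436.8 N·m.
Under the same torque, τ_max = 16T/(πd³) is largest where d is smallest — segment BC (d = 25.7 mm).
τ_max = 16·436.8/(π·(0.0257)³) = 1.310×10^8 Pa.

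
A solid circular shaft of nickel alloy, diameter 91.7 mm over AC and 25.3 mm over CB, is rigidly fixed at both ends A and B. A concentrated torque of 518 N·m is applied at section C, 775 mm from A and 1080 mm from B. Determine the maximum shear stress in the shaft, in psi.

Compatibility: T_A·a/J_AC = T_B·b/J_CB with T_A + T_B = T₀.
J_AC = 6.94×10^-6 m⁴, J_CB = 4.02×10^-8 m⁴, so T_A = T₀·(J_AC/a)/((J_AC/a)+(J_CB/b)) = 515.9 N·m, T_B = 2.145 N·m.
τ in each portion: τ_AC = 3.41×10^6 Pa, τ_CB = 6.75×10^5 Pa; maximum is in AC.
τ_max = T_AC·r/J = 515.9·0.0459/6.94×10^-6 = 3.407×10^6 Pa.

494 psi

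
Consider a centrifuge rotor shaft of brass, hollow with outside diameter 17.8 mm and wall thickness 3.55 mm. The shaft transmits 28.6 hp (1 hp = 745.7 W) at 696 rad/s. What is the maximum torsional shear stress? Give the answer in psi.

ω = 696 rad/s, so T = P/ω = 28.6×745.7 / 696.0 = 30.64 N·m.
J = π(d_o⁴ − d_i⁴)/32 = π(0.0178⁴ − 0.0107⁴)/32 = 8.569×10^-9 m⁴.
τ_max = T·r/J = 30.64 × 0.00890 / 8.569×10^-9 = 3.183×10^7 Pa.

4620 psi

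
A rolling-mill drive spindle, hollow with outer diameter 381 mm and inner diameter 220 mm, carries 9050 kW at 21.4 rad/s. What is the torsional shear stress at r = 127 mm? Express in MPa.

ω = 21.4 rad/s, so T = P/ω = 9050×10³ / 21.40 = 422900 N·m.
J = π(d_o⁴ − d_i⁴)/32 = π(0.381⁴ − 0.220⁴)/32 = 1.839×10^-3 m⁴.
Shear stress varies linearly with radius: τ = T·r/J = 422900 × 0.127 / 1.839×10^-3 = 2.921×10^7 Pa.

29.2 MPa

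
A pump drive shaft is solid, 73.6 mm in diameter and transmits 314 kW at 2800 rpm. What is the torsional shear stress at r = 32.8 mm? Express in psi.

1770 psi

ω = 2π·2800/60 = 293.2 rad/s, so T = P/ω = 314×10³ / 293.2 = 1071 N·m.
J = πd⁴/32 = π(0.0736)⁴/32 = 2.881×10^-6 m⁴.
Shear stress varies linearly with radius: τ = T·r/J = 1071 × 0.0328 / 2.881×10^-6 = 1.219×10^7 Pa.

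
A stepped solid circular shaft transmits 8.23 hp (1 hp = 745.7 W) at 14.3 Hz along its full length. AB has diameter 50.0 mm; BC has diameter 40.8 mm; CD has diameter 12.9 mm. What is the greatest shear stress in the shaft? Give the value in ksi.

ω = 2π·14.3 = 89.85 rad/s, so T = P/ω = 8.23×745.7 / 89.85 = 68.30 N·m.
Under the same torque, τ_max = 16T/(πd³) is largest where d is smallest — segment CD (d = 12.9 mm).
τ_max = 16·68.30/(π·(0.0129)³) = 1.621×10^8 Pa.

23.5 ksi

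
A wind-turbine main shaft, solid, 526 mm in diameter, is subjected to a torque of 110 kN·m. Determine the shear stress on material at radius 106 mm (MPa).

J = πd⁴/32 = π(0.526)⁴/32 = 7.515×10^-3 m⁴.
Shear stress varies linearly with radius: τ = T·r/J = 110000 × 0.106 / 7.515×10^-3 = 1.552×10^6 Pa.

1.55 MPa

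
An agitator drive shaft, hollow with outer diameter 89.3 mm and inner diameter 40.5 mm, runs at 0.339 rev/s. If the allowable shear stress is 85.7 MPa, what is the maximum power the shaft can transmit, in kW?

24.4 kW

J = π(d_o⁴ − d_i⁴)/32 = π(0.0893⁴ − 0.0405⁴)/32 = 5.979×10^-6 m⁴.
T_max = τ_allow·J/r = 8.57×10^7 × 5.979×10^-6 / 0.0446 = 11480 N·m.
ω = 2π·0.339 = 2.130 rad/s, so P_max = T_max·ω = 2.444×10^4 W.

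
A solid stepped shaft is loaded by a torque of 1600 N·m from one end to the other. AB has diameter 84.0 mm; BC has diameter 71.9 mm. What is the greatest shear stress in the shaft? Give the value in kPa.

21900 kPa

Under the same torque, τ_max = 16T/(πd³) is largest where d is smallest — segment BC (d = 71.9 mm).
τ_max = 16·1600/(π·(0.0719)³) = 2.192×10^7 Pa.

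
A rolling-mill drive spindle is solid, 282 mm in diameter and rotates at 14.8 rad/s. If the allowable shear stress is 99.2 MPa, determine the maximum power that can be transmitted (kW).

6460 kW

J = πd⁴/32 = π(0.282)⁴/32 = 6.209×10^-4 m⁴.
T_max = τ_allow·J/r = 9.92×10^7 × 6.209×10^-4 / 0.141 = 436800 N·m.
ω = 14.8 rad/s, so P_max = T_max·ω = 6.465×10^6 W.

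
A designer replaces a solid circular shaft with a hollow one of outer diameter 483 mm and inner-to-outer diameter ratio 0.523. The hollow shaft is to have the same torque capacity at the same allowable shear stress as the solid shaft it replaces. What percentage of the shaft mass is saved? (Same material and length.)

Equal τ_max and T ⇒ the solid shaft needs d_s³ = d_o³(1−k⁴), so d_s = 483·(1−0.523⁴)^(1/3) = 470.6 mm.
Area ratio A_h/A_s = d_o²(1−k²)/d_s² = (1−k²)/(1−k⁴)^(2/3) = 0.7651.
Mass saving = 1 − 0.7651 = 23.5 %.

23.5 %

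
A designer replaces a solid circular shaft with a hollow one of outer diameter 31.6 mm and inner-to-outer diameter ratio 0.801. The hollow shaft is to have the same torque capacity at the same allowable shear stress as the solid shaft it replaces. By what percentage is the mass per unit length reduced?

Equal τ_max and T ⇒ the solid shaft needs d_s³ = d_o³(1−k⁴), so d_s = 31.6·(1−0.801⁴)^(1/3) = 26.48 mm.
Area ratio A_h/A_s = d_o²(1−k²)/d_s² = (1−k²)/(1−k⁴)^(2/3) = 0.5104.
Mass saving = 1 − 0.5104 = 49.0 %.

49.0 %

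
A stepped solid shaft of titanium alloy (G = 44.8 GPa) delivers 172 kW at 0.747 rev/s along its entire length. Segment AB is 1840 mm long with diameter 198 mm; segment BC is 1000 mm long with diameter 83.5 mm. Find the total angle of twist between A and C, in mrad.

ω = 2π·0.747 = 4.694 rad/s, so T = P/ω = 172×10³ / 4.694 = 36650 N·m.
J_AB = π(0.198)⁴/32 = 1.51×10^-4 m⁴; J_BC = π(0.0835)⁴/32 = 4.77×10^-6 m⁴.
θ = (T/G)·Σ L_i/J_i = (36650/44.8×10⁹)·(1.84/1.51×10^-4 + 1.00/4.77×10^-6) = 0.1814 rad.

181 mrad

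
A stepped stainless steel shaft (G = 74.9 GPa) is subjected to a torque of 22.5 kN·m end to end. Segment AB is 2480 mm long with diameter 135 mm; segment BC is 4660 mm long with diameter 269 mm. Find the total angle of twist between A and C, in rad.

0.0256 rad

J_AB = π(0.135)⁴/32 = 3.26×10^-5 m⁴; J_BC = π(0.269)⁴/32 = 5.14×10^-4 m⁴.
θ = (T/G)·Σ L_i/J_i = (22500/74.9×10⁹)·(2.48/3.26×10^-5 + 4.66/5.14×10^-4) = 0.02557 rad.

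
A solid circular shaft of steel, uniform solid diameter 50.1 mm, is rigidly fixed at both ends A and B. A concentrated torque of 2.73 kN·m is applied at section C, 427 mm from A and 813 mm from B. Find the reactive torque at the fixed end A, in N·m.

With uniform GJ and both ends fixed, compatibility θ_AC = θ_CB gives T_A·a = T_B·b, together with T_A + T_B = T₀.
T_A = T₀·b/(a+b) = 2730·813/1240 = 1790 N·m; T_B = 940.1 N·m.

1790 N·m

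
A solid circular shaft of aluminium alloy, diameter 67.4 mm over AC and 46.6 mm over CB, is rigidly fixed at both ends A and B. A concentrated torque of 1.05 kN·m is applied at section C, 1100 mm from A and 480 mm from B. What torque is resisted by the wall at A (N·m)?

Compatibility: T_A·a/J_AC = T_B·b/J_CB with T_A + T_B = T₀.
J_AC = 2.03×10^-6 m⁴, J_CB = 4.63×10^-7 m⁴, so T_A = T₀·(J_AC/a)/((J_AC/a)+(J_CB/b)) = 689.1 N·m, T_B = 360.9 N·m.

689 N·m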